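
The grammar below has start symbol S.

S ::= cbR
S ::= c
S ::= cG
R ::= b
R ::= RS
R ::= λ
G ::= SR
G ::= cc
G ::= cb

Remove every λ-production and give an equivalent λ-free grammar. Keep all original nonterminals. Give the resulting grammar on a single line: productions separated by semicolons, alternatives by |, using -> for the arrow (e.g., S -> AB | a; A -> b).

S -> c | cG | cb | cbR; G -> S | SR | cb | cc; R -> S | b | RS

Nullable set: {R}.
S -> cbR: R nullable, giving cb | cbR.
G -> SR: R nullable, giving S | SR.
Drop R -> λ.
R -> RS: R nullable, giving RS | S.
Unchanged (no nullable symbols): S -> c; S -> cG; G -> cb; G -> cc; R -> b.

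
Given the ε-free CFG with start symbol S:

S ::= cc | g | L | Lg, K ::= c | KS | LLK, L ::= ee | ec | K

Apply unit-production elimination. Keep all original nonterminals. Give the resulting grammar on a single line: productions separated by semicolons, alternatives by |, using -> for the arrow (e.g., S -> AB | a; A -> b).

Unit productions: L->K, S->L.
Unit pairs (A ⇒* B via units): (L,K), (S,K), (S,L).
S: inherits non-unit rules of {K, L, S} → KS | LLK | Lg | c | cc | ec | ee | g.
K: inherits non-unit rules of {K} → KS | LLK | c.
L: inherits non-unit rules of {K, L} → KS | LLK | c | ec | ee.

S -> c | g | KS | Lg | cc | ec | ee | LLK; K -> c | KS | LLK; L -> c | KS | ec | ee | LLK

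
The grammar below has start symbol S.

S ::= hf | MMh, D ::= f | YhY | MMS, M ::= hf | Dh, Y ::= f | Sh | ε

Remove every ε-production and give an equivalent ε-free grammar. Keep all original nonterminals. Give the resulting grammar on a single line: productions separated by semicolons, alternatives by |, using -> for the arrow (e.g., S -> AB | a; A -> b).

S -> hf | MMh; D -> f | h | Yh | hY | MMS | YhY; M -> Dh | hf; Y -> f | Sh

Nullable set: {Y}.
D -> YhY: Y, Y nullable, giving Yh | YhY | h | hY.
Drop Y -> ε.
Unchanged (no nullable symbols): S -> MMh; S -> hf; D -> MMS; D -> f; M -> Dh; M -> hf; Y -> Sh; Y -> f.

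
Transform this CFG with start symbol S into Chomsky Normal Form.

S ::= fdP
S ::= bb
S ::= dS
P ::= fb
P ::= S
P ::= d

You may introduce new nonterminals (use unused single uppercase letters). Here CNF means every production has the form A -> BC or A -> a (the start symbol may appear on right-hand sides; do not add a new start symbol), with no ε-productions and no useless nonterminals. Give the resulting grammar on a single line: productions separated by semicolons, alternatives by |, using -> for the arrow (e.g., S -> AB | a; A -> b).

S -> AA | BS | CE; A -> b; B -> d; C -> f; D -> BP; E -> BP; P -> d | AA | BS | CA | CD

No ε-productions.
After unit-elimination: S -> bb | dS | fdP; P -> d | bb | dS | fb | fdP.
TERM: introduce A -> b, B -> d, C -> f and substitute in every rule of length ≥2.
BIN: P -> CBP becomes P -> CD, D -> BP; S -> CBP becomes S -> CE, E -> BP.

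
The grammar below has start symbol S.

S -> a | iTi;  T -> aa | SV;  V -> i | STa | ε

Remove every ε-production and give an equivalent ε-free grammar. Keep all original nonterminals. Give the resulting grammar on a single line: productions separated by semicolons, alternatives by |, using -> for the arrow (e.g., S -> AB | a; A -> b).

Nullable set: {V}.
T -> SV: V nullable, giving S | SV.
Drop V -> ε.
Unchanged (no nullable symbols): S -> a; S -> iTi; T -> aa; V -> STa; V -> i.

S -> a | iTi; T -> S | SV | aa; V -> i | STa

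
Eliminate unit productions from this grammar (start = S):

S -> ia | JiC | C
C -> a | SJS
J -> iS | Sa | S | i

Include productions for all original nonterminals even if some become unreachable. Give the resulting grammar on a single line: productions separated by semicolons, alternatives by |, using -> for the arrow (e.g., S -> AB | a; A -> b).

S -> a | ia | JiC | SJS; C -> a | SJS; J -> a | i | Sa | iS | ia | JiC | SJS

Unit productions: J->S, S->C.
Unit pairs (A ⇒* B via units): (J,C), (J,S), (S,C).
S: inherits non-unit rules of {C, S} → JiC | SJS | a | ia.
C: inherits non-unit rules of {C} → SJS | a.
J: inherits non-unit rules of {C, J, S} → JiC | SJS | Sa | a | i | iS | ia.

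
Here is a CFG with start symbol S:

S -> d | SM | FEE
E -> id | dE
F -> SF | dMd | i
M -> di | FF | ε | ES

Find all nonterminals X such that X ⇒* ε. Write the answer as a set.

{M}

Directly nullable (have an ε-rule): {M}.
Not nullable: E, F, S — each has a terminal in every rule's right-hand side or depends on a non-nullable symbol.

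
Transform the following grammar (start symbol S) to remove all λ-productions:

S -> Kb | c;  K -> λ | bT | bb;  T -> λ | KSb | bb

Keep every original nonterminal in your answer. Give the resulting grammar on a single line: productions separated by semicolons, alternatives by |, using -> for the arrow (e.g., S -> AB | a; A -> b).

S -> b | c | Kb; K -> b | bT | bb; T -> Sb | bb | KSb

Nullable set: {K, T}.
S -> Kb: K nullable, giving Kb | b.
Drop K -> λ.
K -> bT: T nullable, giving b | bT.
Drop T -> λ.
T -> KSb: K nullable, giving KSb | Sb.
Unchanged (no nullable symbols): S -> c; K -> bb; T -> bb.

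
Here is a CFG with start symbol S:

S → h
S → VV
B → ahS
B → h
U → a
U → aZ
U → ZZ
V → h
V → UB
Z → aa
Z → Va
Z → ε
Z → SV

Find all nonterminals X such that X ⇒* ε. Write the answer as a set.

Directly nullable (have an ε-rule): {Z}.
U is nullable via U -> ZZ (every symbol on the right is already known nullable).
Not nullable: B, S, V — each has a terminal in every rule's right-hand side or depends on a non-nullable symbol.

{U, Z}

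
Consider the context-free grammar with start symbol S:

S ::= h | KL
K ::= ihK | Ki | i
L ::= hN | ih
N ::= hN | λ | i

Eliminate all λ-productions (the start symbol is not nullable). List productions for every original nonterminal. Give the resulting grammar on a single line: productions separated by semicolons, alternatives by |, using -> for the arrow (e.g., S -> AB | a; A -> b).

Nullable set: {N}.
L -> hN: N nullable, giving h | hN.
Drop N -> λ.
N -> hN: N nullable, giving h | hN.
Unchanged (no nullable symbols): S -> KL; S -> h; K -> Ki; K -> i; K -> ihK; L -> ih; N -> i.

S -> h | KL; K -> i | Ki | ihK; L -> h | hN | ih; N -> h | i | hN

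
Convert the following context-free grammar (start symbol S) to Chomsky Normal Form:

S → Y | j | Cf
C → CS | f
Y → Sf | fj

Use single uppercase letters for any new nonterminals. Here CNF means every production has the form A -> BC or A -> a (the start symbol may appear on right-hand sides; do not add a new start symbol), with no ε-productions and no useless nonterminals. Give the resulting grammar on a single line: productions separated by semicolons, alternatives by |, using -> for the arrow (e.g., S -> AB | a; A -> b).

S -> j | AB | CA | SA; A -> f; B -> j; C -> f | CS

No ε-productions.
After unit-elimination: S -> j | Cf | Sf | fj; C -> f | CS; Y -> Sf | fj.
TERM: introduce A -> f, B -> j and substitute in every rule of length ≥2.
Drop unreachable/unproductive: Y.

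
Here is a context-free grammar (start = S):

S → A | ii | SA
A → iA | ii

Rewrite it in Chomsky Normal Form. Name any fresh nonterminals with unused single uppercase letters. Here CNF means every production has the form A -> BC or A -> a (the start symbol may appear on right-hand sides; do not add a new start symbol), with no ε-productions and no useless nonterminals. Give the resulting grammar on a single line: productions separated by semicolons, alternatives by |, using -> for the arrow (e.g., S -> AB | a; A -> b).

S -> BA | BB | SA; A -> BA | BB; B -> i

No ε-productions.
After unit-elimination: S -> SA | iA | ii; A -> iA | ii.
TERM: introduce B -> i and substitute in every rule of length ≥2.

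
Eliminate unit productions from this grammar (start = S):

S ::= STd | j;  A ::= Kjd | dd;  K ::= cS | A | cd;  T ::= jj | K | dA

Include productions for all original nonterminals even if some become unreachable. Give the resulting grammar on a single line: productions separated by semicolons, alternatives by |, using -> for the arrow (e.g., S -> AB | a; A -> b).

Unit productions: K->A, T->K.
Unit pairs (A ⇒* B via units): (K,A), (T,A), (T,K).
S: inherits non-unit rules of {S} → STd | j.
A: inherits non-unit rules of {A} → Kjd | dd.
K: inherits non-unit rules of {A, K} → Kjd | cS | cd | dd.
T: inherits non-unit rules of {A, K, T} → Kjd | cS | cd | dA | dd | jj.

S -> j | STd; A -> dd | Kjd; K -> cS | cd | dd | Kjd; T -> cS | cd | dA | dd | jj | Kjd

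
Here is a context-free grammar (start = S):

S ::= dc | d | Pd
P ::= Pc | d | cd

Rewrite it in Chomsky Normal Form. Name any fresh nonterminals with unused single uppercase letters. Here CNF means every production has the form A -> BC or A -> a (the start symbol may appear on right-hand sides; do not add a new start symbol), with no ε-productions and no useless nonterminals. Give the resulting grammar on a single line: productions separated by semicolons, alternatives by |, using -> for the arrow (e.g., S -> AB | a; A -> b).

S -> d | BA | PB; A -> c; B -> d; P -> d | AB | PA

No ε-productions.
No unit productions to eliminate.
TERM: introduce A -> c, B -> d and substitute in every rule of length ≥2.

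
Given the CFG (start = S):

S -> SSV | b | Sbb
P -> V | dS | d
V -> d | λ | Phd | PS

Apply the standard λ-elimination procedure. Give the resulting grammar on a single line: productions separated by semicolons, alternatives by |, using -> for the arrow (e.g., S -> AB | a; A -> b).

S -> b | SS | SSV | Sbb; P -> V | d | dS; V -> S | d | PS | hd | Phd

Nullable set: {P, V}.
S -> SSV: V nullable, giving SS | SSV.
P -> V: V nullable, giving V.
Drop V -> λ.
V -> PS: P nullable, giving PS | S.
V -> Phd: P nullable, giving Phd | hd.
Unchanged (no nullable symbols): S -> Sbb; S -> b; P -> d; P -> dS; V -> d.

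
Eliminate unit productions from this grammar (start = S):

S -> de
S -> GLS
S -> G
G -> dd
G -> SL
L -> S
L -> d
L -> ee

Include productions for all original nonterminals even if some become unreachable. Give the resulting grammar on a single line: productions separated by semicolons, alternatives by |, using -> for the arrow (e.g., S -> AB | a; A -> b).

Unit productions: L->S, S->G.
Unit pairs (A ⇒* B via units): (L,G), (L,S), (S,G).
S: inherits non-unit rules of {G, S} → GLS | SL | dd | de.
G: inherits non-unit rules of {G} → SL | dd.
L: inherits non-unit rules of {G, L, S} → GLS | SL | d | dd | de | ee.

S -> SL | dd | de | GLS; G -> SL | dd; L -> d | SL | dd | de | ee | GLS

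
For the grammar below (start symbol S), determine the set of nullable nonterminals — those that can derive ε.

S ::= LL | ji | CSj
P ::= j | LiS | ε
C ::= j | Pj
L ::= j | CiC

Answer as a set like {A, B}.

Directly nullable (have an ε-rule): {P}.
Not nullable: C, L, S — each has a terminal in every rule's right-hand side or depends on a non-nullable symbol.

{P}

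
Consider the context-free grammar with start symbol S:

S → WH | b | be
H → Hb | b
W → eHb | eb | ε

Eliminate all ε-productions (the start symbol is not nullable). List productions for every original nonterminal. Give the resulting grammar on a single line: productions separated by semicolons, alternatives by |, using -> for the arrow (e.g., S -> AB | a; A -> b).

S -> H | b | WH | be; H -> b | Hb; W -> eb | eHb

Nullable set: {W}.
S -> WH: W nullable, giving H | WH.
Drop W -> ε.
Unchanged (no nullable symbols): S -> b; S -> be; H -> Hb; H -> b; W -> eHb; W -> eb.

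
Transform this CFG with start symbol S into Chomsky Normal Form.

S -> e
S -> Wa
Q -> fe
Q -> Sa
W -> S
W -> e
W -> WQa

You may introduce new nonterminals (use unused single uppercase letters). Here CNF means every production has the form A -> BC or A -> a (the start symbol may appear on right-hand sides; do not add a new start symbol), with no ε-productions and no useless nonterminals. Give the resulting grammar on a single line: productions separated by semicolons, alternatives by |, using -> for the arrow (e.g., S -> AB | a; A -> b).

S -> e | WA; A -> a; B -> f; C -> e; D -> QA; Q -> BC | SA; W -> e | WA | WD

No ε-productions.
After unit-elimination: S -> e | Wa; Q -> Sa | fe; W -> e | Wa | WQa.
TERM: introduce A -> a, C -> e, B -> f and substitute in every rule of length ≥2.
BIN: W -> WQA becomes W -> WD, D -> QA.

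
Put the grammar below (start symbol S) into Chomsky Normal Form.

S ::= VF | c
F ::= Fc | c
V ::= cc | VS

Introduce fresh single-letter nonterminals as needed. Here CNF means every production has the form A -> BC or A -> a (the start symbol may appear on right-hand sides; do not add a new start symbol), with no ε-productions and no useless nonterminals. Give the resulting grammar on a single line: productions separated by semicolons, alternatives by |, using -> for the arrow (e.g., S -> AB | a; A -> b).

S -> c | VF; A -> c; F -> c | FA; V -> AA | VS

No ε-productions.
No unit productions to eliminate.
TERM: introduce A -> c and substitute in every rule of length ≥2.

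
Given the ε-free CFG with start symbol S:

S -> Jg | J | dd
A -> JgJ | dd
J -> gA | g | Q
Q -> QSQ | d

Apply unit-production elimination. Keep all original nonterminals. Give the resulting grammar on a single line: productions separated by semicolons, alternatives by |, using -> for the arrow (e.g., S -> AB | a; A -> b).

Unit productions: J->Q, S->J.
Unit pairs (A ⇒* B via units): (J,Q), (S,J), (S,Q).
S: inherits non-unit rules of {J, Q, S} → Jg | QSQ | d | dd | g | gA.
A: inherits non-unit rules of {A} → JgJ | dd.
J: inherits non-unit rules of {J, Q} → QSQ | d | g | gA.
Q: inherits non-unit rules of {Q} → QSQ | d.

S -> d | g | Jg | dd | gA | QSQ; A -> dd | JgJ; J -> d | g | gA | QSQ; Q -> d | QSQ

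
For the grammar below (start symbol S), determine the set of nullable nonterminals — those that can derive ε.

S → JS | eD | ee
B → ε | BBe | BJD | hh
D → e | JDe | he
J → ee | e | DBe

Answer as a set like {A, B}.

{B}

Directly nullable (have an ε-rule): {B}.
Not nullable: D, J, S — each has a terminal in every rule's right-hand side or depends on a non-nullable symbol.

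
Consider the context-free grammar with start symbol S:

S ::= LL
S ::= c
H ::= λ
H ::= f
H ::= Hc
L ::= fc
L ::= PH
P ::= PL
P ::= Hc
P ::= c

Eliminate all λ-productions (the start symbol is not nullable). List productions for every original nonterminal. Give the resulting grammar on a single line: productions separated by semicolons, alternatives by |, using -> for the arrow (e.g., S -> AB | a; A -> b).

S -> c | LL; H -> c | f | Hc; L -> P | PH | fc; P -> c | Hc | PL

Nullable set: {H}.
Drop H -> λ.
H -> Hc: H nullable, giving Hc | c.
L -> PH: H nullable, giving P | PH.
P -> Hc: H nullable, giving Hc | c.
Unchanged (no nullable symbols): S -> LL; S -> c; H -> f; L -> fc; P -> PL; P -> c.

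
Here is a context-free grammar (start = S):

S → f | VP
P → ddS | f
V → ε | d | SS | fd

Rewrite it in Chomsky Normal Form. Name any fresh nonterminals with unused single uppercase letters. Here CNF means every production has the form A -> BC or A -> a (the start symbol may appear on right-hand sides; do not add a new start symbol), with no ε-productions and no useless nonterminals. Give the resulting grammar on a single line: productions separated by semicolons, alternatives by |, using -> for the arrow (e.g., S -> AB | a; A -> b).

S -> f | AD | VP; A -> d; B -> f; C -> AS; D -> AS; P -> f | AC; V -> d | BA | SS

Nullable: {V}; after ε-elimination: S -> P | f | VP; P -> f | ddS; V -> d | SS | fd.
After unit-elimination: S -> f | VP | ddS; P -> f | ddS; V -> d | SS | fd.
TERM: introduce A -> d, B -> f and substitute in every rule of length ≥2.
BIN: P -> AAS becomes P -> AC, C -> AS; S -> AAS becomes S -> AD, D -> AS.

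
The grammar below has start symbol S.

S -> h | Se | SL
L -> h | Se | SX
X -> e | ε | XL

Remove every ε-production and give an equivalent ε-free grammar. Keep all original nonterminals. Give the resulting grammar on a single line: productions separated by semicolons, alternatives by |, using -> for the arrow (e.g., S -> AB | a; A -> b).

S -> h | SL | Se; L -> S | h | SX | Se; X -> L | e | XL

Nullable set: {X}.
L -> SX: X nullable, giving S | SX.
Drop X -> ε.
X -> XL: X nullable, giving L | XL.
Unchanged (no nullable symbols): S -> SL; S -> Se; S -> h; L -> Se; L -> h; X -> e.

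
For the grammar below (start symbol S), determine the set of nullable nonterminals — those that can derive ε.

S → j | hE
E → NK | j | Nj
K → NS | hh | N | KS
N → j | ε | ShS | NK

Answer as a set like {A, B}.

Directly nullable (have an ε-rule): {N}.
K is nullable via K -> N (every symbol on the right is already known nullable).
E is nullable via E -> NK (every symbol on the right is already known nullable).
Not nullable: S — each has a terminal in every rule's right-hand side or depends on a non-nullable symbol.

{E, K, N}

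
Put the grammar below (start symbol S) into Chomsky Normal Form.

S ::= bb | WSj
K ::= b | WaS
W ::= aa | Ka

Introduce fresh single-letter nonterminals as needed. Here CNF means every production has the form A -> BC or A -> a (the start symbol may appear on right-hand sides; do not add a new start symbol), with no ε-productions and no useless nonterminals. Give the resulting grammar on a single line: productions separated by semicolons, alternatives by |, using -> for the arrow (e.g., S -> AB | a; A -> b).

No ε-productions.
No unit productions to eliminate.
TERM: introduce A -> a, C -> b, B -> j and substitute in every rule of length ≥2.
BIN: K -> WAS becomes K -> WD, D -> AS; S -> WSB becomes S -> WE, E -> SB.

S -> CC | WE; A -> a; B -> j; C -> b; D -> AS; E -> SB; K -> b | WD; W -> AA | KA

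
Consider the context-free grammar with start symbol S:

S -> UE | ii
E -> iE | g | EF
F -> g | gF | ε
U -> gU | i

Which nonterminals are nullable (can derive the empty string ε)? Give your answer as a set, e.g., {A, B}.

{F}

Directly nullable (have an ε-rule): {F}.
Not nullable: E, S, U — each has a terminal in every rule's right-hand side or depends on a non-nullable symbol.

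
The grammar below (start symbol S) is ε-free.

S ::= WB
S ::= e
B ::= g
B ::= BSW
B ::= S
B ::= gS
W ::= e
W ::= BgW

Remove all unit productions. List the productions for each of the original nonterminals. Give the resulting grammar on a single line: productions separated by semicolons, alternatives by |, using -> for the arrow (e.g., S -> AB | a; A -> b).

Unit productions: B->S.
Unit pairs (A ⇒* B via units): (B,S).
S: inherits non-unit rules of {S} → WB | e.
B: inherits non-unit rules of {B, S} → BSW | WB | e | g | gS.
W: inherits non-unit rules of {W} → BgW | e.

S -> e | WB; B -> e | g | WB | gS | BSW; W -> e | BgW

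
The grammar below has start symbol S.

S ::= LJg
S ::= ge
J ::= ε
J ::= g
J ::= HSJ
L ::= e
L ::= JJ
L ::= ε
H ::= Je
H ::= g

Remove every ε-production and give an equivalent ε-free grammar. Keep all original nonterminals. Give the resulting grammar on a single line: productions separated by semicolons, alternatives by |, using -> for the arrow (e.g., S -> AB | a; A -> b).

Nullable set: {J, L}.
S -> LJg: L, J nullable, giving Jg | LJg | Lg | g.
H -> Je: J nullable, giving Je | e.
Drop J -> ε.
J -> HSJ: J nullable, giving HS | HSJ.
Drop L -> ε.
L -> JJ: J, J nullable, giving J | JJ.
Unchanged (no nullable symbols): S -> ge; H -> g; J -> g; L -> e.

S -> g | Jg | Lg | ge | LJg; H -> e | g | Je; J -> g | HS | HSJ; L -> J | e | JJ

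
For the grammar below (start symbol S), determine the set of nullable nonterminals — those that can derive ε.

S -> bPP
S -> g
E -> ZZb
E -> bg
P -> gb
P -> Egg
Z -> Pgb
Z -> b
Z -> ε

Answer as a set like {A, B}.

Directly nullable (have an ε-rule): {Z}.
Not nullable: E, P, S — each has a terminal in every rule's right-hand side or depends on a non-nullable symbol.

{Z}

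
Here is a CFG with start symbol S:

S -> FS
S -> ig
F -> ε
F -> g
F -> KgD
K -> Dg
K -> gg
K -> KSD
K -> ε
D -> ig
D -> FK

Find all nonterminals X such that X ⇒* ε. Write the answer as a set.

{D, F, K}

Directly nullable (have an ε-rule): {F, K}.
D is nullable via D -> FK (every symbol on the right is already known nullable).
Not nullable: S — each has a terminal in every rule's right-hand side or depends on a non-nullable symbol.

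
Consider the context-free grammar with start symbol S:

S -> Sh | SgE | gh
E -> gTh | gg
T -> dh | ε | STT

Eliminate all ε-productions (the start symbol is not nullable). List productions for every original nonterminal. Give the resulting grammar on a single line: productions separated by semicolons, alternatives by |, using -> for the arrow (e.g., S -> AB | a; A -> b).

S -> Sh | gh | SgE; E -> gg | gh | gTh; T -> S | ST | dh | STT

Nullable set: {T}.
E -> gTh: T nullable, giving gTh | gh.
Drop T -> ε.
T -> STT: T, T nullable, giving S | ST | STT.
Unchanged (no nullable symbols): S -> SgE; S -> Sh; S -> gh; E -> gg; T -> dh.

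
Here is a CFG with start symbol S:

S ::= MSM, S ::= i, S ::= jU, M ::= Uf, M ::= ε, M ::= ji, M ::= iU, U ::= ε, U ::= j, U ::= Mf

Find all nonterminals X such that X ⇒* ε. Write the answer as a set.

{M, U}

Directly nullable (have an ε-rule): {M, U}.
Not nullable: S — each has a terminal in every rule's right-hand side or depends on a non-nullable symbol.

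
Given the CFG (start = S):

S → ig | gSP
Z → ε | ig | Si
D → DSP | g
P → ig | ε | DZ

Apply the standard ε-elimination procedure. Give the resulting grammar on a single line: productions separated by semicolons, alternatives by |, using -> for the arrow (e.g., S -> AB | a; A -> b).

S -> gS | ig | gSP; D -> g | DS | DSP; P -> D | DZ | ig; Z -> Si | ig

Nullable set: {P, Z}.
S -> gSP: P nullable, giving gS | gSP.
D -> DSP: P nullable, giving DS | DSP.
Drop P -> ε.
P -> DZ: Z nullable, giving D | DZ.
Drop Z -> ε.
Unchanged (no nullable symbols): S -> ig; D -> g; P -> ig; Z -> Si; Z -> ig.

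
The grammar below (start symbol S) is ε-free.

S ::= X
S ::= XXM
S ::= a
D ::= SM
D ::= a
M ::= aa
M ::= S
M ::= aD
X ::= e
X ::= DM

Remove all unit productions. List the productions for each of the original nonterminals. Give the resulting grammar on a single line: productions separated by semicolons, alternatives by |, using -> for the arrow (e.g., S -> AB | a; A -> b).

Unit productions: M->S, S->X.
Unit pairs (A ⇒* B via units): (M,S), (M,X), (S,X).
S: inherits non-unit rules of {S, X} → DM | XXM | a | e.
D: inherits non-unit rules of {D} → SM | a.
M: inherits non-unit rules of {M, S, X} → DM | XXM | a | aD | aa | e.
X: inherits non-unit rules of {X} → DM | e.

S -> a | e | DM | XXM; D -> a | SM; M -> a | e | DM | aD | aa | XXM; X -> e | DM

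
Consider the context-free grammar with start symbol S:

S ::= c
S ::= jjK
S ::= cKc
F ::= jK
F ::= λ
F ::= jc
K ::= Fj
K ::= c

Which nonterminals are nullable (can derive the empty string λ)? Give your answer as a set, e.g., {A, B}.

{F}

Directly nullable (have an ε-rule): {F}.
Not nullable: K, S — each has a terminal in every rule's right-hand side or depends on a non-nullable symbol.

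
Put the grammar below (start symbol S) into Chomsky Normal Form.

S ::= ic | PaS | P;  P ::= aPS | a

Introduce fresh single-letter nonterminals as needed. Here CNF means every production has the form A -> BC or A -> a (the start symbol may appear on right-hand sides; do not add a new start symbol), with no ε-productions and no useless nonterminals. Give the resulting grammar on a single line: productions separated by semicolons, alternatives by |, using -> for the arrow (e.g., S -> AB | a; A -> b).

S -> a | AE | BC | PF; A -> a; B -> i; C -> c; D -> PS; E -> PS; F -> AS; P -> a | AD

No ε-productions.
After unit-elimination: S -> a | ic | PaS | aPS; P -> a | aPS.
TERM: introduce A -> a, C -> c, B -> i and substitute in every rule of length ≥2.
BIN: P -> APS becomes P -> AD, D -> PS; S -> APS becomes S -> AE, E -> PS; S -> PAS becomes S -> PF, F -> AS.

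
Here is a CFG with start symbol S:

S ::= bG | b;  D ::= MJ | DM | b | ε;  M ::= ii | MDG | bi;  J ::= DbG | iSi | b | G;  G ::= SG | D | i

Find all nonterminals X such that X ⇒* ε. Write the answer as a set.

Directly nullable (have an ε-rule): {D}.
G is nullable via G -> D (every symbol on the right is already known nullable).
J is nullable via J -> G (every symbol on the right is already known nullable).
Not nullable: M, S — each has a terminal in every rule's right-hand side or depends on a non-nullable symbol.

{D, G, J}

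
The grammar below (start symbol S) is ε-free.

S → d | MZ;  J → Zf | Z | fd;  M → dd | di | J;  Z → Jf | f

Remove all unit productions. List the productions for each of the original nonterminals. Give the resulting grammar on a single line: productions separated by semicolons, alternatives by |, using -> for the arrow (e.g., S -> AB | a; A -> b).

S -> d | MZ; J -> f | Jf | Zf | fd; M -> f | Jf | Zf | dd | di | fd; Z -> f | Jf

Unit productions: J->Z, M->J.
Unit pairs (A ⇒* B via units): (J,Z), (M,J), (M,Z).
S: inherits non-unit rules of {S} → MZ | d.
J: inherits non-unit rules of {J, Z} → Jf | Zf | f | fd.
M: inherits non-unit rules of {J, M, Z} → Jf | Zf | dd | di | f | fd.
Z: inherits non-unit rules of {Z} → Jf | f.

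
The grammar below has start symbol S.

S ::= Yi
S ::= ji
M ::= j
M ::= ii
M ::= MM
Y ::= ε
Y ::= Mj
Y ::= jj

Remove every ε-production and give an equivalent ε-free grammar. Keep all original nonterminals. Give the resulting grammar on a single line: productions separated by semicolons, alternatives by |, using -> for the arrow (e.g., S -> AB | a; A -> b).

S -> i | Yi | ji; M -> j | MM | ii; Y -> Mj | jj

Nullable set: {Y}.
S -> Yi: Y nullable, giving Yi | i.
Drop Y -> ε.
Unchanged (no nullable symbols): S -> ji; M -> MM; M -> ii; M -> j; Y -> Mj; Y -> jj.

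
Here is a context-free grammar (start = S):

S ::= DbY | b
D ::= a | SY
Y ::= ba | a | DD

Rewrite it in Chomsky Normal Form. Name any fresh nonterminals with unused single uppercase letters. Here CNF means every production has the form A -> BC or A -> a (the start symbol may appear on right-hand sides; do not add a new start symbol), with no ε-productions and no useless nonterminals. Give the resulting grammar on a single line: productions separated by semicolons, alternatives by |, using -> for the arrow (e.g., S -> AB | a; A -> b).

S -> b | DC; A -> b; B -> a; C -> AY; D -> a | SY; Y -> a | AB | DD

No ε-productions.
No unit productions to eliminate.
TERM: introduce B -> a, A -> b and substitute in every rule of length ≥2.
BIN: S -> DAY becomes S -> DC, C -> AY.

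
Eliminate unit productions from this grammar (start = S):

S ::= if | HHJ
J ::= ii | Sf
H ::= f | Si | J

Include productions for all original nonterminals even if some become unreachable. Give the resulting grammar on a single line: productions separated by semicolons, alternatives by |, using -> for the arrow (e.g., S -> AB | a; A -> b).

S -> if | HHJ; H -> f | Sf | Si | ii; J -> Sf | ii

Unit productions: H->J.
Unit pairs (A ⇒* B via units): (H,J).
S: inherits non-unit rules of {S} → HHJ | if.
H: inherits non-unit rules of {H, J} → Sf | Si | f | ii.
J: inherits non-unit rules of {J} → Sf | ii.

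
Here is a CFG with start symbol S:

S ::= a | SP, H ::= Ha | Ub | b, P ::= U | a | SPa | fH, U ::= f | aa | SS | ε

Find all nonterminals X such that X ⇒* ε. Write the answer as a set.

{P, U}

Directly nullable (have an ε-rule): {U}.
P is nullable via P -> U (every symbol on the right is already known nullable).
Not nullable: H, S — each has a terminal in every rule's right-hand side or depends on a non-nullable symbol.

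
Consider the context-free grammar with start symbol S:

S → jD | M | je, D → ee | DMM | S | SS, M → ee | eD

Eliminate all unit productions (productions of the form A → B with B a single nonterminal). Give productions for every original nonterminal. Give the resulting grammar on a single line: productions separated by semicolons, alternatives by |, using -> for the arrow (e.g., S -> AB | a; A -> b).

S -> eD | ee | jD | je; D -> SS | eD | ee | jD | je | DMM; M -> eD | ee

Unit productions: D->S, S->M.
Unit pairs (A ⇒* B via units): (D,M), (D,S), (S,M).
S: inherits non-unit rules of {M, S} → eD | ee | jD | je.
D: inherits non-unit rules of {D, M, S} → DMM | SS | eD | ee | jD | je.
M: inherits non-unit rules of {M} → eD | ee.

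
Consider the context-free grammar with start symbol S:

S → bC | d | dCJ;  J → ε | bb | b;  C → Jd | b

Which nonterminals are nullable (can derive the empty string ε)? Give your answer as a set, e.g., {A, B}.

{J}

Directly nullable (have an ε-rule): {J}.
Not nullable: C, S — each has a terminal in every rule's right-hand side or depends on a non-nullable symbol.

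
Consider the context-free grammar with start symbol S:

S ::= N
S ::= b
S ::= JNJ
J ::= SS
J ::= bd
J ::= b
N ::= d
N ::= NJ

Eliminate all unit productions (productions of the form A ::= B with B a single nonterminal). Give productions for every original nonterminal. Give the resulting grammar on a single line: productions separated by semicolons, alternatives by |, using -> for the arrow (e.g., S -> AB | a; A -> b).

Unit productions: S->N.
Unit pairs (A ⇒* B via units): (S,N).
S: inherits non-unit rules of {N, S} → JNJ | NJ | b | d.
J: inherits non-unit rules of {J} → SS | b | bd.
N: inherits non-unit rules of {N} → NJ | d.

S -> b | d | NJ | JNJ; J -> b | SS | bd; N -> d | NJ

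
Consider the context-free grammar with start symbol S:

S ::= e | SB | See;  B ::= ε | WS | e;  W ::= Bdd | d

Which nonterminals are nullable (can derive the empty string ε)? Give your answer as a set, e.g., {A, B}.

Directly nullable (have an ε-rule): {B}.
Not nullable: S, W — each has a terminal in every rule's right-hand side or depends on a non-nullable symbol.

{B}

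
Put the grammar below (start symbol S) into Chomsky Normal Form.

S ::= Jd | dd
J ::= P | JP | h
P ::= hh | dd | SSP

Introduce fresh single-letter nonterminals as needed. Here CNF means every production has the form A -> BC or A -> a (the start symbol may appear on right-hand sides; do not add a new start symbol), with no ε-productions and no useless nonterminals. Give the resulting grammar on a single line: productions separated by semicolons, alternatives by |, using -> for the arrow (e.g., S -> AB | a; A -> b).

S -> AA | JA; A -> d; B -> h; C -> SP; D -> SP; J -> h | AA | BB | JP | SC; P -> AA | BB | SD

No ε-productions.
After unit-elimination: S -> Jd | dd; J -> h | JP | dd | hh | SSP; P -> dd | hh | SSP.
TERM: introduce A -> d, B -> h and substitute in every rule of length ≥2.
BIN: J -> SSP becomes J -> SC, C -> SP; P -> SSP becomes P -> SD, D -> SP.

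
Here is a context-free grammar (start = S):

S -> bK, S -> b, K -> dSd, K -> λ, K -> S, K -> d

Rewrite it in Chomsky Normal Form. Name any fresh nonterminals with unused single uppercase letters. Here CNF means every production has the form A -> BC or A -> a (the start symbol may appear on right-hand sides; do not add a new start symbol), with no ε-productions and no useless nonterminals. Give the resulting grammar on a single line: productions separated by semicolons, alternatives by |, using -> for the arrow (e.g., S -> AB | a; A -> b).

Nullable: {K}; after ε-elimination: S -> b | bK; K -> S | d | dSd.
After unit-elimination: S -> b | bK; K -> b | d | bK | dSd.
TERM: introduce A -> b, B -> d and substitute in every rule of length ≥2.
BIN: K -> BSB becomes K -> BC, C -> SB.

S -> b | AK; A -> b; B -> d; C -> SB; K -> b | d | AK | BC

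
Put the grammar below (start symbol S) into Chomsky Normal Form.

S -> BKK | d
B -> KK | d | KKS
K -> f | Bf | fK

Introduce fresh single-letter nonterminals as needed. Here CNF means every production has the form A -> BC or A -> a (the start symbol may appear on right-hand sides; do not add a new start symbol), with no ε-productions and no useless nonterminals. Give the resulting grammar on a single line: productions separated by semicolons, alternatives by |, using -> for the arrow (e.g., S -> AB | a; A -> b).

No ε-productions.
No unit productions to eliminate.
TERM: introduce A -> f and substitute in every rule of length ≥2.
BIN: B -> KKS becomes B -> KC, C -> KS; S -> BKK becomes S -> BD, D -> KK.

S -> d | BD; A -> f; B -> d | KC | KK; C -> KS; D -> KK; K -> f | AK | BA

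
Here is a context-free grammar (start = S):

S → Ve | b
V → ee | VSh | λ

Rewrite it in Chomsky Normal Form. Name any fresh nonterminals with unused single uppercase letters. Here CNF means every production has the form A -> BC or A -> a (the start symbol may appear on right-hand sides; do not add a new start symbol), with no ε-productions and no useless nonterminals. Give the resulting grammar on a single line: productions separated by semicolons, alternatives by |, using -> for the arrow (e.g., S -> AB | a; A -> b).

S -> b | e | VA; A -> e; B -> h; C -> SB; V -> AA | SB | VC

Nullable: {V}; after ε-elimination: S -> b | e | Ve; V -> Sh | ee | VSh.
No unit productions to eliminate.
TERM: introduce A -> e, B -> h and substitute in every rule of length ≥2.
BIN: V -> VSB becomes V -> VC, C -> SB.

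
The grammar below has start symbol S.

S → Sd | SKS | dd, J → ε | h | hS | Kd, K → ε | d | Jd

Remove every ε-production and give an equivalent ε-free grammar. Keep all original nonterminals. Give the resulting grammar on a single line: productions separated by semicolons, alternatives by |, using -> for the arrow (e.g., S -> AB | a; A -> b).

Nullable set: {J, K}.
S -> SKS: K nullable, giving SKS | SS.
Drop J -> ε.
J -> Kd: K nullable, giving Kd | d.
Drop K -> ε.
K -> Jd: J nullable, giving Jd | d.
Unchanged (no nullable symbols): S -> Sd; S -> dd; J -> h; J -> hS; K -> d.

S -> SS | Sd | dd | SKS; J -> d | h | Kd | hS; K -> d | Jd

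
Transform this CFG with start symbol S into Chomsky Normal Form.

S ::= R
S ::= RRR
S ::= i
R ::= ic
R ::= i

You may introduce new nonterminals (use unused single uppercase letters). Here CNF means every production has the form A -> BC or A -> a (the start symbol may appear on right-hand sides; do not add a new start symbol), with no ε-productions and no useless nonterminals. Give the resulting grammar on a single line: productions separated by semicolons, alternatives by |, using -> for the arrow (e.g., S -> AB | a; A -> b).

No ε-productions.
After unit-elimination: S -> i | ic | RRR; R -> i | ic.
TERM: introduce B -> c, A -> i and substitute in every rule of length ≥2.
BIN: S -> RRR becomes S -> RC, C -> RR.

S -> i | AB | RC; A -> i; B -> c; C -> RR; R -> i | AB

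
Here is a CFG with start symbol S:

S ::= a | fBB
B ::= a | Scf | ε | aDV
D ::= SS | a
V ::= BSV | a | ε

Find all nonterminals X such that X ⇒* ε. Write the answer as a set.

{B, V}

Directly nullable (have an ε-rule): {B, V}.
Not nullable: D, S — each has a terminal in every rule's right-hand side or depends on a non-nullable symbol.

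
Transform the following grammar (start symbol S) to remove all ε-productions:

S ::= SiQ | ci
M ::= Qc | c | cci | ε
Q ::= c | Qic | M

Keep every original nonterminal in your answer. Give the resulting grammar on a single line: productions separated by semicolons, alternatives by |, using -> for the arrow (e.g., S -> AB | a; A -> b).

S -> Si | ci | SiQ; M -> c | Qc | cci; Q -> M | c | ic | Qic

Nullable set: {M, Q}.
S -> SiQ: Q nullable, giving Si | SiQ.
Drop M -> ε.
M -> Qc: Q nullable, giving Qc | c.
Q -> M: M nullable, giving M.
Q -> Qic: Q nullable, giving Qic | ic.
Unchanged (no nullable symbols): S -> ci; M -> c; M -> cci; Q -> c.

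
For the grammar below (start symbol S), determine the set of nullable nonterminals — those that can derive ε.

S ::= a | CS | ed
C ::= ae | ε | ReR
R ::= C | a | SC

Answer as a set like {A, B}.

{C, R}

Directly nullable (have an ε-rule): {C}.
R is nullable via R -> C (every symbol on the right is already known nullable).
Not nullable: S — each has a terminal in every rule's right-hand side or depends on a non-nullable symbol.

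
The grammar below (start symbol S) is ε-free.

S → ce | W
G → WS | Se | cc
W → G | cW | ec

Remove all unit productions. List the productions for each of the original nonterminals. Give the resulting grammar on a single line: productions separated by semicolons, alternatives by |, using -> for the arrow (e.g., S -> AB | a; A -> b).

Unit productions: S->W, W->G.
Unit pairs (A ⇒* B via units): (S,G), (S,W), (W,G).
S: inherits non-unit rules of {G, S, W} → Se | WS | cW | cc | ce | ec.
G: inherits non-unit rules of {G} → Se | WS | cc.
W: inherits non-unit rules of {G, W} → Se | WS | cW | cc | ec.

S -> Se | WS | cW | cc | ce | ec; G -> Se | WS | cc; W -> Se | WS | cW | cc | ec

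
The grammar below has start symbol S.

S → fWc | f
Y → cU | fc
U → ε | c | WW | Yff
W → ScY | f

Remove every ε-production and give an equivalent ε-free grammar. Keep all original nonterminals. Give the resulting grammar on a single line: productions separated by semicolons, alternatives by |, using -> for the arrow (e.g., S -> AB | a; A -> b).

Nullable set: {U}.
Drop U -> ε.
Y -> cU: U nullable, giving c | cU.
Unchanged (no nullable symbols): S -> f; S -> fWc; U -> WW; U -> Yff; U -> c; W -> ScY; W -> f; Y -> fc.

S -> f | fWc; U -> c | WW | Yff; W -> f | ScY; Y -> c | cU | fc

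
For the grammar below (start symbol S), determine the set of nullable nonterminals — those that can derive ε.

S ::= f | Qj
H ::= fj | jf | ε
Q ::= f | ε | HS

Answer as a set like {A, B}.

{H, Q}

Directly nullable (have an ε-rule): {H, Q}.
Not nullable: S — each has a terminal in every rule's right-hand side or depends on a non-nullable symbol.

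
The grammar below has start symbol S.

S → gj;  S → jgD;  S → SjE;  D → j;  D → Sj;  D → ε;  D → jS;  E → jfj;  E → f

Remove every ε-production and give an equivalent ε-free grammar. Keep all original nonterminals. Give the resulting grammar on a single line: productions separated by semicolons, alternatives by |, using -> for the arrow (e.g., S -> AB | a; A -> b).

S -> gj | jg | SjE | jgD; D -> j | Sj | jS; E -> f | jfj

Nullable set: {D}.
S -> jgD: D nullable, giving jg | jgD.
Drop D -> ε.
Unchanged (no nullable symbols): S -> SjE; S -> gj; D -> Sj; D -> j; D -> jS; E -> f; E -> jfj.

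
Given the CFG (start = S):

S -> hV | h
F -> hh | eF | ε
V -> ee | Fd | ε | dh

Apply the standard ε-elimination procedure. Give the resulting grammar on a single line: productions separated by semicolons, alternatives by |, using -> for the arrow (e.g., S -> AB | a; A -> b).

S -> h | hV; F -> e | eF | hh; V -> d | Fd | dh | ee

Nullable set: {F, V}.
S -> hV: V nullable, giving h | hV.
Drop F -> ε.
F -> eF: F nullable, giving e | eF.
Drop V -> ε.
V -> Fd: F nullable, giving Fd | d.
Unchanged (no nullable symbols): S -> h; F -> hh; V -> dh; V -> ee.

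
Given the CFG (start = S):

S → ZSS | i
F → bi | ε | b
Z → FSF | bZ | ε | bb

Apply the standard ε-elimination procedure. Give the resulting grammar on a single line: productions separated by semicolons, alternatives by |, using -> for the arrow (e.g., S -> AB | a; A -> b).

Nullable set: {F, Z}.
S -> ZSS: Z nullable, giving SS | ZSS.
Drop F -> ε.
Drop Z -> ε.
Z -> FSF: F, F nullable, giving FS | FSF | S | SF.
Z -> bZ: Z nullable, giving b | bZ.
Unchanged (no nullable symbols): S -> i; F -> b; F -> bi; Z -> bb.

S -> i | SS | ZSS; F -> b | bi; Z -> S | b | FS | SF | bZ | bb | FSF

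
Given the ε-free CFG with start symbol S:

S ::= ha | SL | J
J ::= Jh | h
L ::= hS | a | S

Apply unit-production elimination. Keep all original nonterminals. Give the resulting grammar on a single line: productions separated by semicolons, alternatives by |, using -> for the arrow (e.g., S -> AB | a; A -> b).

S -> h | Jh | SL | ha; J -> h | Jh; L -> a | h | Jh | SL | hS | ha

Unit productions: L->S, S->J.
Unit pairs (A ⇒* B via units): (L,J), (L,S), (S,J).
S: inherits non-unit rules of {J, S} → Jh | SL | h | ha.
J: inherits non-unit rules of {J} → Jh | h.
L: inherits non-unit rules of {J, L, S} → Jh | SL | a | h | hS | ha.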